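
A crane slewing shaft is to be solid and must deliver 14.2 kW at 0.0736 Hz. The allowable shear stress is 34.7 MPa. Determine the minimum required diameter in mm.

ω = 2π·0.0736 = 0.4624 rad/s, so T = P/ω = 14.2×10³ / 0.4624 = 30710 N·m.
For a solid shaft τ_max = 16T/(πd³), so d = (16T/(π τ_allow))^(1/3) = (16·30710/(π·3.47×10^7))^(1/3) = 0.1652 m.

165 mm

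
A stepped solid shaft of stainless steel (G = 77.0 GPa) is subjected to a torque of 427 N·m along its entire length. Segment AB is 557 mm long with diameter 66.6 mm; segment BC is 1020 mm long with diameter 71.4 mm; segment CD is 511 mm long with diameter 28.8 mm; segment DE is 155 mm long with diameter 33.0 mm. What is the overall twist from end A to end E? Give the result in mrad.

J_AB = π(0.0666)⁴/32 = 1.93×10^-6 m⁴; J_BC = π(0.0714)⁴/32 = 2.55×10^-6 m⁴; J_CD = π(0.0288)⁴/32 = 6.75×10^-8 m⁴; J_DE = π(0.0330)⁴/32 = 1.16×10^-7 m⁴.
θ = (T/G)·Σ L_i/J_i = (427.0/77.0×10⁹)·(0.557/1.93×10^-6 + 1.02/2.55×10^-6 + 0.511/6.75×10^-8 + 0.155/1.16×10^-7) = 0.05315 rad.

53.2 mrad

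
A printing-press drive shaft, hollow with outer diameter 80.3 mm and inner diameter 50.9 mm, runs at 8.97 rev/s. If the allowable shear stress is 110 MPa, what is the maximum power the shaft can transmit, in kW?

529 kW

J = π(d_o⁴ − d_i⁴)/32 = π(0.0803⁴ − 0.0509⁴)/32 = 3.423×10^-6 m⁴.
T_max = τ_allow·J/r = 1.10×10^8 × 3.423×10^-6 / 0.0401 = 9378 N·m.
ω = 2π·8.97 = 56.36 rad/s, so P_max = T_max·ω = 5.285×10^5 W.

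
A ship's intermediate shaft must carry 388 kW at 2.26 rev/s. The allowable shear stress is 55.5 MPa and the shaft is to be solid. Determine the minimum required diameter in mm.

136 mm

ω = 2π·2.26 = 14.20 rad/s, so T = P/ω = 388×10³ / 14.20 = 27320 N·m.
For a solid shaft τ_max = 16T/(πd³), so d = (16T/(π τ_allow))^(1/3) = (16·27320/(π·5.55×10^7))^(1/3) = 0.1359 m.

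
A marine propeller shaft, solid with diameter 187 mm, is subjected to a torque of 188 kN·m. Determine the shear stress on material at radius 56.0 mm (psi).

12700 psi

J = πd⁴/32 = π(0.187)⁴/32 = 1.201×10^-4 m⁴.
Shear stress varies linearly with radius: τ = T·r/J = 188000 × 0.0560 / 1.201×10^-4 = 8.770×10^7 Pa.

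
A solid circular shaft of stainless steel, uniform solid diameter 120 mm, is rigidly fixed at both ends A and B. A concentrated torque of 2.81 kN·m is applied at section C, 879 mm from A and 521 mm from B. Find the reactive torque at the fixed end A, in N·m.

With uniform GJ and both ends fixed, compatibility θ_AC = θ_CB gives T_A·a = T_B·b, together with T_A + T_B = T₀.
T_A = T₀·b/(a+b) = 2810·521/1400 = 1046 N·m; T_B = 1764 N·m.

1050 N·m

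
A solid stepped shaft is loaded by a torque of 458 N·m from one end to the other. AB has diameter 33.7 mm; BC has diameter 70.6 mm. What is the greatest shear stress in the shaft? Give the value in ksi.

8.84 ksi

Under the same torque, τ_max = 16T/(πd³) is largest where d is smallest — segment AB (d = 33.7 mm).
τ_max = 16·458.0/(π·(0.0337)³) = 6.095×10^7 Pa.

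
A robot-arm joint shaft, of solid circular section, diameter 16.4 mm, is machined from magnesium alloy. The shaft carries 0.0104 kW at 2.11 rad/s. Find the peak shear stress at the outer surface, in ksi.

0.825 ksi

ω = 2.11 rad/s, so T = P/ω = 0.0104×10³ / 2.110 = 4.929 N·m.
J = πd⁴/32 = π(0.0164)⁴/32 = 7.102×10^-9 m⁴.
τ_max = T·r/J = 4.929 × 0.00820 / 7.102×10^-9 = 5.691×10^6 Pa.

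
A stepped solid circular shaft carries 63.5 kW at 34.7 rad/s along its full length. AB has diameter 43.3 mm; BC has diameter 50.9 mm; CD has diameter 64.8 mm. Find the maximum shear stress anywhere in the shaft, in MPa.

115 MPa

ω = 34.7 rad/s, so T = P/ω = 63.5×10³ / 34.70 = 1830 N·m.
Under the same torque, τ_max = 16T/(πd³) is largest where d is smallest — segment AB (d = 43.3 mm).
τ_max = 16·1830/(π·(0.0433)³) = 1.148×10^8 Pa.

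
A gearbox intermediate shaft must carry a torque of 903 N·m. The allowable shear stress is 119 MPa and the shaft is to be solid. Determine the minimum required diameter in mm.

For a solid shaft τ_max = 16T/(πd³), so d = (16T/(π τ_allow))^(1/3) = (16·903.0/(π·1.19×10^8))^(1/3) = 0.03381 m.

33.8 mm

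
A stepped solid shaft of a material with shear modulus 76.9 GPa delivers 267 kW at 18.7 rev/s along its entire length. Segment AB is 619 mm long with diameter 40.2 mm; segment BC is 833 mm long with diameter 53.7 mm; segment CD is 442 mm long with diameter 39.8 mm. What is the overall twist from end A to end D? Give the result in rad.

ω = 2π·18.7 = 117.5 rad/s, so T = P/ω = 267×10³ / 117.5 = 2272 N·m.
J_AB = π(0.0402)⁴/32 = 2.56×10^-7 m⁴; J_BC = π(0.0537)⁴/32 = 8.16×10^-7 m⁴; J_CD = π(0.0398)⁴/32 = 2.46×10^-7 m⁴.
θ = (T/G)·Σ L_i/J_i = (2272/76.9×10⁹)·(0.619/2.56×10^-7 + 0.833/8.16×10^-7 + 0.442/2.46×10^-7) = 0.1545 rad.

0.155 rad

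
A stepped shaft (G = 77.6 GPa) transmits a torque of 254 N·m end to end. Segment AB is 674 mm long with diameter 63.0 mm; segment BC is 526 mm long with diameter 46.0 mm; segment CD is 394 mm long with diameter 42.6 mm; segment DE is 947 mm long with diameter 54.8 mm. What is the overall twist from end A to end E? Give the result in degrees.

0.735°

J_AB = π(0.0630)⁴/32 = 1.55×10^-6 m⁴; J_BC = π(0.0460)⁴/32 = 4.40×10^-7 m⁴; J_CD = π(0.0426)⁴/32 = 3.23×10^-7 m⁴; J_DE = π(0.0548)⁴/32 = 8.85×10^-7 m⁴.
θ = (T/G)·Σ L_i/J_i = (254.0/77.6×10⁹)·(0.674/1.55×10^-6 + 0.526/4.40×10^-7 + 0.394/3.23×10^-7 + 0.947/8.85×10^-7) = 0.01283 rad.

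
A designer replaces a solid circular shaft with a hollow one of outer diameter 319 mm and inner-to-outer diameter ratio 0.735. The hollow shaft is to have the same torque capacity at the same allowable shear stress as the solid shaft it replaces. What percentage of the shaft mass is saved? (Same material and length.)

Equal τ_max and T ⇒ the solid shaft needs d_s³ = d_o³(1−k⁴), so d_s = 319·(1−0.735⁴)^(1/3) = 284.3 mm.
Area ratio A_h/A_s = d_o²(1−k²)/d_s² = (1−k²)/(1−k⁴)^(2/3) = 0.5787.
Mass saving = 1 − 0.5787 = 42.1 %.

42.1 %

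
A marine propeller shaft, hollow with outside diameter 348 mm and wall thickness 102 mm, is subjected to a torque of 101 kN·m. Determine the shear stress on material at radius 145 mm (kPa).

10500 kPa

J = π(d_o⁴ − d_i⁴)/32 = π(0.348⁴ − 0.144⁴)/32 = 1.398×10^-3 m⁴.
Shear stress varies linearly with radius: τ = T·r/J = 101000 × 0.145 / 1.398×10^-3 = 1.048×10^7 Pa.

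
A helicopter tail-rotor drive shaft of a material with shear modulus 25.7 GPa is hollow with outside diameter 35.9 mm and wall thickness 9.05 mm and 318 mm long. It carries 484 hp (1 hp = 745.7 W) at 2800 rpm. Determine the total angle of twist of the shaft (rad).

0.0994 rad

ω = 2π·2800/60 = 293.2 rad/s, so T = P/ω = 484×745.7 / 293.2 = 1231 N·m.
J = π(d_o⁴ − d_i⁴)/32 = π(0.0359⁴ − 0.0178⁴)/32 = 1.532×10^-7 m⁴.
θ = T·L/(G·J) = 1231 × 0.318 / (25.7×10⁹ × 1.532×10^-7) = 0.09941 rad.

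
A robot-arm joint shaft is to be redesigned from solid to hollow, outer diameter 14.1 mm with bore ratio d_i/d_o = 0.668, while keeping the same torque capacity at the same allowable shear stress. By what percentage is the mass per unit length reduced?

35.8 %

Equal τ_max and T ⇒ the solid shaft needs d_s³ = d_o³(1−k⁴), so d_s = 14.1·(1−0.668⁴)^(1/3) = 13.09 mm.
Area ratio A_h/A_s = d_o²(1−k²)/d_s² = (1−k²)/(1−k⁴)^(2/3) = 0.6421.
Mass saving = 1 − 0.6421 = 35.8 %.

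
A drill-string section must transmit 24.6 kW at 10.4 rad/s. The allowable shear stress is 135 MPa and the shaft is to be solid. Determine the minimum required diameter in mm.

ω = 10.4 rad/s, so T = P/ω = 24.6×10³ / 10.40 = 2365 N·m.
For a solid shaft τ_max = 16T/(πd³), so d = (16T/(π τ_allow))^(1/3) = (16·2365/(π·1.35×10^8))^(1/3) = 0.04469 m.

44.7 mm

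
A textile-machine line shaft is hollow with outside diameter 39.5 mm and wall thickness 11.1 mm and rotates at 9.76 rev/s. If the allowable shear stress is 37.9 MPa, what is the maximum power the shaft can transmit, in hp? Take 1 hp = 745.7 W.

J = π(d_o⁴ − d_i⁴)/32 = π(0.0395⁴ − 0.0173⁴)/32 = 2.302×10^-7 m⁴.
T_max = τ_allow·J/r = 3.79×10^7 × 2.302×10^-7 / 0.0198 = 441.8 N·m.
ω = 2π·9.76 = 61.32 rad/s, so P_max = T_max·ω = 2.709×10^4 W.

36.3 hp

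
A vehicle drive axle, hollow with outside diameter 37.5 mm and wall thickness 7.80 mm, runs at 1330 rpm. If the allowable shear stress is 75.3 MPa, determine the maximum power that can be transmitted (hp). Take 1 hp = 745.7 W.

J = π(d_o⁴ − d_i⁴)/32 = π(0.0375⁴ − 0.0219⁴)/32 = 1.716×10^-7 m⁴.
T_max = τ_allow·J/r = 7.53×10^7 × 1.716×10^-7 / 0.0187 = 689.0 N·m.
ω = 2π·1330/60 = 139.3 rad/s, so P_max = T_max·ω = 9.596×10^4 W.

129 hp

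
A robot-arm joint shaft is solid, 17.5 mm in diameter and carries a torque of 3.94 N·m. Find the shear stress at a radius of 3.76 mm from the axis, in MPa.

1.61 MPa

J = πd⁴/32 = π(0.0175)⁴/32 = 9.208×10^-9 m⁴.
Shear stress varies linearly with radius: τ = T·r/J = 3.940 × 0.00376 / 9.208×10^-9 = 1.609×10^6 Pa.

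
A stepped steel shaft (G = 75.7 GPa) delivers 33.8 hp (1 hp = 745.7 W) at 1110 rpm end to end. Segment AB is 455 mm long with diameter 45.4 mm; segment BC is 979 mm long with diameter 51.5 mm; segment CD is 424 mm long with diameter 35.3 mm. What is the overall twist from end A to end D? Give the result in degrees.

ω = 2π·1110/60 = 116.2 rad/s, so T = P/ω = 33.8×745.7 / 116.2 = 216.8 N·m.
J_AB = π(0.0454)⁴/32 = 4.17×10^-7 m⁴; J_BC = π(0.0515)⁴/32 = 6.91×10^-7 m⁴; J_CD = π(0.0353)⁴/32 = 1.52×10^-7 m⁴.
θ = (T/G)·Σ L_i/J_i = (216.8/75.7×10⁹)·(0.455/4.17×10^-7 + 0.979/6.91×10^-7 + 0.424/1.52×10^-7) = 0.01515 rad.

0.868°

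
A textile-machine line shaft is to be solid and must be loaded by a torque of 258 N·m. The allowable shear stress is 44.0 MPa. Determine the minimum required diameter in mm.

For a solid shaft τ_max = 16T/(πd³), so d = (16T/(π τ_allow))^(1/3) = (16·258.0/(π·4.40×10^7))^(1/3) = 0.03103 m.

31.0 mm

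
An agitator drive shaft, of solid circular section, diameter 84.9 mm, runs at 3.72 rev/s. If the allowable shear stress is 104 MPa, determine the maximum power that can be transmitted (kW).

J = πd⁴/32 = π(0.0849)⁴/32 = 5.101×10^-6 m⁴.
T_max = τ_allow·J/r = 1.04×10^8 × 5.101×10^-6 / 0.0425 = 12500 N·m.
ω = 2π·3.72 = 23.37 rad/s, so P_max = T_max·ω = 2.921×10^5 W.

292 kW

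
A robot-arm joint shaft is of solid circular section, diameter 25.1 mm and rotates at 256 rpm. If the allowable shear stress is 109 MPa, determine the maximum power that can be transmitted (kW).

9.07 kW

J = πd⁴/32 = π(0.0251)⁴/32 = 3.897×10^-8 m⁴.
T_max = τ_allow·J/r = 1.09×10^8 × 3.897×10^-8 / 0.0126 = 338.4 N·m.
ω = 2π·256/60 = 26.81 rad/s, so P_max = T_max·ω = 9073 W.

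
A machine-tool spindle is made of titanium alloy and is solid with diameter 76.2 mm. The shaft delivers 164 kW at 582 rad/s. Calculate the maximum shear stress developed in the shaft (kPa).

3240 kPa

ω = 582 rad/s, so T = P/ω = 164×10³ / 582.0 = 281.8 N·m.
J = πd⁴/32 = π(0.0762)⁴/32 = 3.310×10^-6 m⁴.
τ_max = T·r/J = 281.8 × 0.0381 / 3.310×10^-6 = 3.244×10^6 Pa.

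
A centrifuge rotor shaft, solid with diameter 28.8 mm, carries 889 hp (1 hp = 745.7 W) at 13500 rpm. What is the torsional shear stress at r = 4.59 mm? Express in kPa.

ω = 2π·13500/60 = 1414 rad/s, so T = P/ω = 889×745.7 / 1414 = 468.9 N·m.
J = πd⁴/32 = π(0.0288)⁴/32 = 6.754×10^-8 m⁴.
Shear stress varies linearly with radius: τ = T·r/J = 468.9 × 0.00459 / 6.754×10^-8 = 3.187×10^7 Pa.

31900 kPa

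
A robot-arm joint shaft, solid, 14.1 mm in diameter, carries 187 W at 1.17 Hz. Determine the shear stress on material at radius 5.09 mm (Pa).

3.34e7 Pa

ω = 2π·1.17 = 7.351 rad/s, so T = P/ω = 187 / 7.351 = 25.44 N·m.
J = πd⁴/32 = π(0.0141)⁴/32 = 3.880×10^-9 m⁴.
Shear stress varies linearly with radius: τ = T·r/J = 25.44 × 0.00509 / 3.880×10^-9 = 3.337×10^7 Pa.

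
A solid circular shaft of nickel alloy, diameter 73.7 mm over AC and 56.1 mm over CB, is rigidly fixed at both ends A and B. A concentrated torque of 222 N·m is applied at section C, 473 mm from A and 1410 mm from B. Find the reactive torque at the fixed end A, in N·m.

200 N·m

Compatibility: T_A·a/J_AC = T_B·b/J_CB with T_A + T_B = T₀.
J_AC = 2.90×10^-6 m⁴, J_CB = 9.72×10^-7 m⁴, so T_A = T₀·(J_AC/a)/((J_AC/a)+(J_CB/b)) = 199.5 N·m, T_B = 22.47 N·m.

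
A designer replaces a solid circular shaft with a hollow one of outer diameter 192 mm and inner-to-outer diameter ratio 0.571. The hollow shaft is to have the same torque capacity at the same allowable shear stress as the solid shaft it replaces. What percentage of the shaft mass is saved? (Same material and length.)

Equal τ_max and T ⇒ the solid shaft needs d_s³ = d_o³(1−k⁴), so d_s = 192·(1−0.571⁴)^(1/3) = 184.9 mm.
Area ratio A_h/A_s = d_o²(1−k²)/d_s² = (1−k²)/(1−k⁴)^(2/3) = 0.7264.
Mass saving = 1 − 0.7264 = 27.4 %.

27.4 %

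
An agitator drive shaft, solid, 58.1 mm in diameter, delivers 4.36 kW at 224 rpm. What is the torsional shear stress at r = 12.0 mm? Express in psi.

ω = 2π·224/60 = 23.46 rad/s, so T = P/ω = 4.36×10³ / 23.46 = 185.9 N·m.
J = πd⁴/32 = π(0.0581)⁴/32 = 1.119×10^-6 m⁴.
Shear stress varies linearly with radius: τ = T·r/J = 185.9 × 0.0120 / 1.119×10^-6 = 1.994×10^6 Pa.

289 psi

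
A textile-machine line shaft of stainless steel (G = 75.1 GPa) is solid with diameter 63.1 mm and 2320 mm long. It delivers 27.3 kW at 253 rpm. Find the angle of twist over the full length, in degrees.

1.17°

ω = 2π·253/60 = 26.49 rad/s, so T = P/ω = 27.3×10³ / 26.49 = 1030 N·m.
J = πd⁴/32 = π(0.0631)⁴/32 = 1.556×10^-6 m⁴.
θ = T·L/(G·J) = 1030 × 2.32 / (75.1×10⁹ × 1.556×10^-6) = 0.02045 rad.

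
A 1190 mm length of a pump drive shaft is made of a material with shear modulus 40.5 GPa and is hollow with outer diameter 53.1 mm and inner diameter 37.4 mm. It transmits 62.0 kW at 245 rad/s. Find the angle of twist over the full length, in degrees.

ω = 245 rad/s, so T = P/ω = 62.0×10³ / 245.0 = 253.1 N·m.
J = π(d_o⁴ − d_i⁴)/32 = π(0.0531⁴ − 0.0374⁴)/32 = 5.884×10^-7 m⁴.
θ = T·L/(G·J) = 253.1 × 1.19 / (40.5×10⁹ × 5.884×10^-7) = 0.01264 rad.

0.724°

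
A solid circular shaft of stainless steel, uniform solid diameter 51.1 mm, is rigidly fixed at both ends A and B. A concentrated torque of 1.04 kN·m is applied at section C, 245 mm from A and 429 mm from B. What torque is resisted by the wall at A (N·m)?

With uniform GJ and both ends fixed, compatibility θ_AC = θ_CB gives T_A·a = T_B·b, together with T_A + T_B = T₀.
T_A = T₀·b/(a+b) = 1040·429/674.0 = 662.0 N·m; T_B = 378.0 N·m.

662 N·m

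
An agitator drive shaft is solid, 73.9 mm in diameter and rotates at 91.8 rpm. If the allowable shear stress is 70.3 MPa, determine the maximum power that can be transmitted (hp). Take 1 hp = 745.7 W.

71.8 hp

J = πd⁴/32 = π(0.0739)⁴/32 = 2.928×10^-6 m⁴.
T_max = τ_allow·J/r = 7.03×10^7 × 2.928×10^-6 / 0.0370 = 5571 N·m.
ω = 2π·91.8/60 = 9.613 rad/s, so P_max = T_max·ω = 5.355×10^4 W.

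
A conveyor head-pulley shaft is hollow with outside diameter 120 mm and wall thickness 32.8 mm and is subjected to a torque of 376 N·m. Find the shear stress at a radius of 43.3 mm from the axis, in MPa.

J = π(d_o⁴ − d_i⁴)/32 = π(0.120⁴ − 0.0544⁴)/32 = 1.950×10^-5 m⁴.
Shear stress varies linearly with radius: τ = T·r/J = 376.0 × 0.0433 / 1.950×10^-5 = 8.350×10^5 Pa.

0.835 MPa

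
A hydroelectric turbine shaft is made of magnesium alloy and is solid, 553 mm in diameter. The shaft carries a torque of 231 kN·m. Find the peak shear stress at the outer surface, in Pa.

6.96e6 Pa

J = πd⁴/32 = π(0.553)⁴/32 = 9.181×10^-3 m⁴.
τ_max = T·r/J = 231000 × 0.277 / 9.181×10^-3 = 6.957×10^6 Pa.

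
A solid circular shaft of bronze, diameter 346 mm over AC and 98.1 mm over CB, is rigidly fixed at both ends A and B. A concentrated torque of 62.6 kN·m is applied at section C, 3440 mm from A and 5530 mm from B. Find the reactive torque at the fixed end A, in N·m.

Compatibility: T_A·a/J_AC = T_B·b/J_CB with T_A + T_B = T₀.
J_AC = 1.41×10^-3 m⁴, J_CB = 9.09×10^-6 m⁴, so T_A = T₀·(J_AC/a)/((J_AC/a)+(J_CB/b)) = 62350 N·m, T_B = 250.6 N·m.

62300 N·m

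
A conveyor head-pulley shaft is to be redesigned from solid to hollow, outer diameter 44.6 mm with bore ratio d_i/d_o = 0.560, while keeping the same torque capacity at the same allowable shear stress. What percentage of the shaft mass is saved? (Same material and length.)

Equal τ_max and T ⇒ the solid shaft needs d_s³ = d_o³(1−k⁴), so d_s = 44.6·(1−0.560⁴)^(1/3) = 43.09 mm.
Area ratio A_h/A_s = d_o²(1−k²)/d_s² = (1−k²)/(1−k⁴)^(2/3) = 0.7354.
Mass saving = 1 − 0.7354 = 26.5 %.

26.5 %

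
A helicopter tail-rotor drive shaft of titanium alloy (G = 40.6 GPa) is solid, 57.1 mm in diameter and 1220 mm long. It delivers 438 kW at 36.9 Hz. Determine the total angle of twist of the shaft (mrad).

ω = 2π·36.9 = 231.8 rad/s, so T = P/ω = 438×10³ / 231.8 = 1889 N·m.
J = πd⁴/32 = π(0.0571)⁴/32 = 1.044×10^-6 m⁴.
θ = T·L/(G·J) = 1889 × 1.22 / (40.6×10⁹ × 1.044×10^-6) = 0.05439 rad.

54.4 mrad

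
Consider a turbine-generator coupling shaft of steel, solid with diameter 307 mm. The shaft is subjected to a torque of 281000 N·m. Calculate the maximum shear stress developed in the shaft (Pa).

4.95e7 Pa

J = πd⁴/32 = π(0.307)⁴/32 = 8.721×10^-4 m⁴.
τ_max = T·r/J = 281000 × 0.153 / 8.721×10^-4 = 4.946×10^7 Pa.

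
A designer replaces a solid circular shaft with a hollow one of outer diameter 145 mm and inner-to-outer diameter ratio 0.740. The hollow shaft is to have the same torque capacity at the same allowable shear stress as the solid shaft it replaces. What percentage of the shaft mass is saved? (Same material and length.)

42.6 %

Equal τ_max and T ⇒ the solid shaft needs d_s³ = d_o³(1−k⁴), so d_s = 145·(1−0.740⁴)^(1/3) = 128.8 mm.
Area ratio A_h/A_s = d_o²(1−k²)/d_s² = (1−k²)/(1−k⁴)^(2/3) = 0.5738.
Mass saving = 1 − 0.5738 = 42.6 %.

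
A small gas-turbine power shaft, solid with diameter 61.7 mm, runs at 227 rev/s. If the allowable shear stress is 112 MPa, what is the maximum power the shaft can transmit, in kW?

7370 kW

J = πd⁴/32 = π(0.0617)⁴/32 = 1.423×10^-6 m⁴.
T_max = τ_allow·J/r = 1.12×10^8 × 1.423×10^-6 / 0.0309 = 5165 N·m.
ω = 2π·227 = 1426 rad/s, so P_max = T_max·ω = 7.367×10^6 W.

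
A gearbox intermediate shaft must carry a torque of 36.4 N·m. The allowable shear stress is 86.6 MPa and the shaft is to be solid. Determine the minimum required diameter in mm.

For a solid shaft τ_max = 16T/(πd³), so d = (16T/(π τ_allow))^(1/3) = (16·36.40/(π·8.66×10^7))^(1/3) = 0.01289 m.

12.9 mm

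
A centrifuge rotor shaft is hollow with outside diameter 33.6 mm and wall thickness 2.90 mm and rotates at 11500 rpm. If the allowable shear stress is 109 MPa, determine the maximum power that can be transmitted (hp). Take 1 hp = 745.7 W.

J = π(d_o⁴ − d_i⁴)/32 = π(0.0336⁴ − 0.0278⁴)/32 = 6.649×10^-8 m⁴.
T_max = τ_allow·J/r = 1.09×10^8 × 6.649×10^-8 / 0.0168 = 431.4 N·m.
ω = 2π·11500/60 = 1204 rad/s, so P_max = T_max·ω = 5.195×10^5 W.

697 hp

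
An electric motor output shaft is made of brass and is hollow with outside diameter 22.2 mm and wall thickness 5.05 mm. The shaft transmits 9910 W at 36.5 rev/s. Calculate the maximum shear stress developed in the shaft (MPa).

ω = 2π·36.5 = 229.3 rad/s, so T = P/ω = 9910 / 229.3 = 43.21 N·m.
J = π(d_o⁴ − d_i⁴)/32 = π(0.0222⁴ − 0.0121⁴)/32 = 2.174×10^-8 m⁴.
τ_max = T·r/J = 43.21 × 0.0111 / 2.174×10^-8 = 2.206×10^7 Pa.

22.1 MPa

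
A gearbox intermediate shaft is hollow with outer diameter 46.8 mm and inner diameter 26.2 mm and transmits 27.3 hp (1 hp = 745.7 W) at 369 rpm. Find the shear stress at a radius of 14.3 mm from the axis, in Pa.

ω = 2π·369/60 = 38.64 rad/s, so T = P/ω = 27.3×745.7 / 38.64 = 526.8 N·m.
J = π(d_o⁴ − d_i⁴)/32 = π(0.0468⁴ − 0.0262⁴)/32 = 4.247×10^-7 m⁴.
Shear stress varies linearly with radius: τ = T·r/J = 526.8 × 0.0143 / 4.247×10^-7 = 1.774×10^7 Pa.

1.77e7 Pa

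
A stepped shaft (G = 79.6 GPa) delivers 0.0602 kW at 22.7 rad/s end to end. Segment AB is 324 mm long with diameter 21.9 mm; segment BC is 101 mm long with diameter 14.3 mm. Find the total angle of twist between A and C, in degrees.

ω = 22.7 rad/s, so T = P/ω = 0.0602×10³ / 22.70 = 2.652 N·m.
J_AB = π(0.0219)⁴/32 = 2.26×10^-8 m⁴; J_BC = π(0.0143)⁴/32 = 4.11×10^-9 m⁴.
θ = (T/G)·Σ L_i/J_i = (2.652/79.6×10⁹)·(0.324/2.26×10^-8 + 0.101/4.11×10^-9) = 1.298×10^-3 rad.

0.0744°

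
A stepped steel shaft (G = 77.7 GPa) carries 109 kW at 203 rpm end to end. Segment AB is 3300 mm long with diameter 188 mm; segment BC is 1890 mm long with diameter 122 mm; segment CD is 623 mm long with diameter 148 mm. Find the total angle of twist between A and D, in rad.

0.00838 rad

ω = 2π·203/60 = 21.26 rad/s, so T = P/ω = 109×10³ / 21.26 = 5127 N·m.
J_AB = π(0.188)⁴/32 = 1.23×10^-4 m⁴; J_BC = π(0.122)⁴/32 = 2.17×10^-5 m⁴; J_CD = π(0.148)⁴/32 = 4.71×10^-5 m⁴.
θ = (T/G)·Σ L_i/J_i = (5127/77.7×10⁹)·(3.30/1.23×10^-4 + 1.89/2.17×10^-5 + 0.623/4.71×10^-5) = 8.383×10^-3 rad.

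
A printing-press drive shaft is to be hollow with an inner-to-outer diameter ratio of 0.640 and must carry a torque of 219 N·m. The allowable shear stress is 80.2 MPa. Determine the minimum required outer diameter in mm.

For a hollow shaft with d_i/d_o = 0.640: τ_max = 16T/(π d_o³ (1−k⁴)), so d_o = [16T/(π τ_allow (1−k⁴))]^(1/3) = [16·219.0/(π·8.02×10^7·0.8322)]^(1/3) = 0.02557 m.

25.6 mm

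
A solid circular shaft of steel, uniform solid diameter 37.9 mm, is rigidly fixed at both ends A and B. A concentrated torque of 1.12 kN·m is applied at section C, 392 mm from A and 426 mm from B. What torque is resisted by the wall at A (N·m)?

583 N·m

With uniform GJ and both ends fixed, compatibility θ_AC = θ_CB gives T_A·a = T_B·b, together with T_A + T_B = T₀.
T_A = T₀·b/(a+b) = 1120·426/818.0 = 583.3 N·m; T_B = 536.7 N·m.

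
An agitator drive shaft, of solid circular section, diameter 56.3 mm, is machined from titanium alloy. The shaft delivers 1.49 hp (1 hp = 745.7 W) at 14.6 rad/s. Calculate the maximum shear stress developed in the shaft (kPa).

2170 kPa

ω = 14.6 rad/s, so T = P/ω = 1.49×745.7 / 14.60 = 76.10 N·m.
J = πd⁴/32 = π(0.0563)⁴/32 = 9.864×10^-7 m⁴.
τ_max = T·r/J = 76.10 × 0.0281 / 9.864×10^-7 = 2.172×10^6 Pa.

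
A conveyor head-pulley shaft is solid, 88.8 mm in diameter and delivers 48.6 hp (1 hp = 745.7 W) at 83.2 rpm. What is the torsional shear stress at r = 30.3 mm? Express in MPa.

ω = 2π·83.2/60 = 8.713 rad/s, so T = P/ω = 48.6×745.7 / 8.713 = 4160 N·m.
J = πd⁴/32 = π(0.0888)⁴/32 = 6.105×10^-6 m⁴.
Shear stress varies linearly with radius: τ = T·r/J = 4160 × 0.0303 / 6.105×10^-6 = 2.065×10^7 Pa.

20.6 MPa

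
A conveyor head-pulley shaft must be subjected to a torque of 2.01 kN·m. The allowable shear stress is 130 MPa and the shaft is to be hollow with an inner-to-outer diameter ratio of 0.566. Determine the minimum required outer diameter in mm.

44.4 mm

For a hollow shaft with d_i/d_o = 0.566: τ_max = 16T/(π d_o³ (1−k⁴)), so d_o = [16T/(π τ_allow (1−k⁴))]^(1/3) = [16·2010/(π·1.30×10^8·0.8974)]^(1/3) = 0.04444 m.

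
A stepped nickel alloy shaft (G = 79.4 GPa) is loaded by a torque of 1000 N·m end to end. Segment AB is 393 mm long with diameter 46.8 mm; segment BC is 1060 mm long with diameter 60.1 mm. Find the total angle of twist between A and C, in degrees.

1.20°

J_AB = π(0.0468)⁴/32 = 4.71×10^-7 m⁴; J_BC = π(0.0601)⁴/32 = 1.28×10^-6 m⁴.
θ = (T/G)·Σ L_i/J_i = (1000/79.4×10⁹)·(0.393/4.71×10^-7 + 1.06/1.28×10^-6) = 0.02093 rad.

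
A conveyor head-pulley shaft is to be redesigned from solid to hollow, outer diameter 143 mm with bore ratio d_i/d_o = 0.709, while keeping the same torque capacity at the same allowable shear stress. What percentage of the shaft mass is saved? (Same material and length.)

39.6 %

Equal τ_max and T ⇒ the solid shaft needs d_s³ = d_o³(1−k⁴), so d_s = 143·(1−0.709⁴)^(1/3) = 129.8 mm.
Area ratio A_h/A_s = d_o²(1−k²)/d_s² = (1−k²)/(1−k⁴)^(2/3) = 0.6039.
Mass saving = 1 − 0.6039 = 39.6 %.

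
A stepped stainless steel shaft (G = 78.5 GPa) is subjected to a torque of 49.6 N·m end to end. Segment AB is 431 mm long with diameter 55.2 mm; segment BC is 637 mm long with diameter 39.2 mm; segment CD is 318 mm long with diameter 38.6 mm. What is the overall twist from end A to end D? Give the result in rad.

J_AB = π(0.0552)⁴/32 = 9.11×10^-7 m⁴; J_BC = π(0.0392)⁴/32 = 2.32×10^-7 m⁴; J_CD = π(0.0386)⁴/32 = 2.18×10^-7 m⁴.
θ = (T/G)·Σ L_i/J_i = (49.60/78.5×10⁹)·(0.431/9.11×10^-7 + 0.637/2.32×10^-7 + 0.318/2.18×10^-7) = 2.957×10^-3 rad.

0.00296 rad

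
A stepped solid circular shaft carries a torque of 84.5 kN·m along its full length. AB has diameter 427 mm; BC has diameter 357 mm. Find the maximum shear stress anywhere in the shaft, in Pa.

Under the same torque, τ_max = 16T/(πd³) is largest where d is smallest — segment BC (d = 357 mm).
τ_max = 16·84500/(π·(0.357)³) = 9.458×10^6 Pa.

9.46e6 Pa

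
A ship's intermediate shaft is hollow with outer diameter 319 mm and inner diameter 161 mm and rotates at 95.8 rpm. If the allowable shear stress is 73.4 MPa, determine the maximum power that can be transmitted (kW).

4390 kW

J = π(d_o⁴ − d_i⁴)/32 = π(0.319⁴ − 0.161⁴)/32 = 9.507×10^-4 m⁴.
T_max = τ_allow·J/r = 7.34×10^7 × 9.507×10^-4 / 0.160 = 437500 N·m.
ω = 2π·95.8/60 = 10.03 rad/s, so P_max = T_max·ω = 4.389×10^6 W.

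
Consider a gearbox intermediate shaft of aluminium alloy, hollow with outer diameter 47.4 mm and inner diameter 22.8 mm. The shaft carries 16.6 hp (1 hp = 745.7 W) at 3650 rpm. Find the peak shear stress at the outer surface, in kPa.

ω = 2π·3650/60 = 382.2 rad/s, so T = P/ω = 16.6×745.7 / 382.2 = 32.39 N·m.
J = π(d_o⁴ − d_i⁴)/32 = π(0.0474⁴ − 0.0228⁴)/32 = 4.690×10^-7 m⁴.
τ_max = T·r/J = 32.39 × 0.0237 / 4.690×10^-7 = 1.636×10^6 Pa.

1640 kPa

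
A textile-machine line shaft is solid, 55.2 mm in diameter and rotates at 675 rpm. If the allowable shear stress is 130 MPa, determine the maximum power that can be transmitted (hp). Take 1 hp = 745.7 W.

407 hp

J = πd⁴/32 = π(0.0552)⁴/32 = 9.115×10^-7 m⁴.
T_max = τ_allow·J/r = 1.30×10^8 × 9.115×10^-7 / 0.0276 = 4293 N·m.
ω = 2π·675/60 = 70.69 rad/s, so P_max = T_max·ω = 3.035×10^5 W.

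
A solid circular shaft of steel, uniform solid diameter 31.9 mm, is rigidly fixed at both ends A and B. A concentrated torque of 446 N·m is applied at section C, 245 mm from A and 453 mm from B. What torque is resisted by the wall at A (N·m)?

289 N·m

With uniform GJ and both ends fixed, compatibility θ_AC = θ_CB gives T_A·a = T_B·b, together with T_A + T_B = T₀.
T_A = T₀·b/(a+b) = 446.0·453/698.0 = 289.5 N·m; T_B = 156.5 N·m.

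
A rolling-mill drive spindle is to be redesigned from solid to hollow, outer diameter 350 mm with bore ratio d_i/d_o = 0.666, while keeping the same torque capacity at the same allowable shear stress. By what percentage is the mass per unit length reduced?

Equal τ_max and T ⇒ the solid shaft needs d_s³ = d_o³(1−k⁴), so d_s = 350·(1−0.666⁴)^(1/3) = 325.4 mm.
Area ratio A_h/A_s = d_o²(1−k²)/d_s² = (1−k²)/(1−k⁴)^(2/3) = 0.6439.
Mass saving = 1 − 0.6439 = 35.6 %.

35.6 %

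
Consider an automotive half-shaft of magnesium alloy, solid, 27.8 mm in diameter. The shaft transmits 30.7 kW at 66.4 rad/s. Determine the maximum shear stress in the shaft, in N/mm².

ω = 66.4 rad/s, so T = P/ω = 30.7×10³ / 66.40 = 462.3 N·m.
J = πd⁴/32 = π(0.0278)⁴/32 = 5.864×10^-8 m⁴.
τ_max = T·r/J = 462.3 × 0.0139 / 5.864×10^-8 = 1.096×10^8 Pa.

110 N/mm²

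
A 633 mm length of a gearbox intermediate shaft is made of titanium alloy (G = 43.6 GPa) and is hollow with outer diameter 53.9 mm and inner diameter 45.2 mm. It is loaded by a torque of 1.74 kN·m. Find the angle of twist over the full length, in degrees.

J = π(d_o⁴ − d_i⁴)/32 = π(0.0539⁴ − 0.0452⁴)/32 = 4.188×10^-7 m⁴.
θ = T·L/(G·J) = 1740 × 0.633 / (43.6×10⁹ × 4.188×10^-7) = 0.06031 rad.

3.46°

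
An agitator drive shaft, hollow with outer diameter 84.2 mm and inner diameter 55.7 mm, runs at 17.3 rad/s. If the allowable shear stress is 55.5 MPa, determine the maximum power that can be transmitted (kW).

91.0 kW

J = π(d_o⁴ − d_i⁴)/32 = π(0.0842⁴ − 0.0557⁴)/32 = 3.990×10^-6 m⁴.
T_max = τ_allow·J/r = 5.55×10^7 × 3.990×10^-6 / 0.0421 = 5259 N·m.
ω = 17.3 rad/s, so P_max = T_max·ω = 9.099×10^4 W.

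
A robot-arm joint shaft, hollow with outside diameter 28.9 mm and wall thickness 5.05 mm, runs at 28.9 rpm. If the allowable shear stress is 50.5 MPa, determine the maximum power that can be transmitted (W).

J = π(d_o⁴ − d_i⁴)/32 = π(0.0289⁴ − 0.0188⁴)/32 = 5.622×10^-8 m⁴.
T_max = τ_allow·J/r = 5.05×10^7 × 5.622×10^-8 / 0.0144 = 196.5 N·m.
ω = 2π·28.9/60 = 3.026 rad/s, so P_max = T_max·ω = 594.6 W.

595 W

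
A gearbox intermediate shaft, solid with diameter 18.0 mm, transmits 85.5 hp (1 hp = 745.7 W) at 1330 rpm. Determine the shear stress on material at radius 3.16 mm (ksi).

20.4 ksi

ω = 2π·1330/60 = 139.3 rad/s, so T = P/ω = 85.5×745.7 / 139.3 = 457.8 N·m.
J = πd⁴/32 = π(0.0180)⁴/32 = 1.031×10^-8 m⁴.
Shear stress varies linearly with radius: τ = T·r/J = 457.8 × 0.00316 / 1.031×10^-8 = 1.404×10^8 Pa.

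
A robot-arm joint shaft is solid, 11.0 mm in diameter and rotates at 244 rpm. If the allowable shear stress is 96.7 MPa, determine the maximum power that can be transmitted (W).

646 W

J = πd⁴/32 = π(0.0110)⁴/32 = 1.437×10^-9 m⁴.
T_max = τ_allow·J/r = 9.67×10^7 × 1.437×10^-9 / 0.00550 = 25.27 N·m.
ω = 2π·244/60 = 25.55 rad/s, so P_max = T_max·ω = 645.7 W.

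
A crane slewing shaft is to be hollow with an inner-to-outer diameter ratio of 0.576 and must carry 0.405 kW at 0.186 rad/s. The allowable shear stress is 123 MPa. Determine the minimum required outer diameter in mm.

46.6 mm

ω = 0.186 rad/s, so T = P/ω = 0.405×10³ / 0.1860 = 2177 N·m.
For a hollow shaft with d_i/d_o = 0.576: τ_max = 16T/(π d_o³ (1−k⁴)), so d_o = [16T/(π τ_allow (1−k⁴))]^(1/3) = [16·2177/(π·1.23×10^8·0.8899)]^(1/3) = 0.04662 m.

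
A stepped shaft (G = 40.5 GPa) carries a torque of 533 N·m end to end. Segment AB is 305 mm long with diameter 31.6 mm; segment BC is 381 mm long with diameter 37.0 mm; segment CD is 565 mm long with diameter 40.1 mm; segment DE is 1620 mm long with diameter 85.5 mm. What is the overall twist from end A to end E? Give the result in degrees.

5.82°

J_AB = π(0.0316)⁴/32 = 9.79×10^-8 m⁴; J_BC = π(0.0370)⁴/32 = 1.84×10^-7 m⁴; J_CD = π(0.0401)⁴/32 = 2.54×10^-7 m⁴; J_DE = π(0.0855)⁴/32 = 5.25×10^-6 m⁴.
θ = (T/G)·Σ L_i/J_i = (533.0/40.5×10⁹)·(0.305/9.79×10^-8 + 0.381/1.84×10^-7 + 0.565/2.54×10^-7 + 1.62/5.25×10^-6) = 0.1016 rad.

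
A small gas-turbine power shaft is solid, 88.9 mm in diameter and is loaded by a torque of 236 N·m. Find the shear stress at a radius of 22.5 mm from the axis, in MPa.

J = πd⁴/32 = π(0.0889)⁴/32 = 6.132×10^-6 m⁴.
Shear stress varies linearly with radius: τ = T·r/J = 236.0 × 0.0225 / 6.132×10^-6 = 8.659×10^5 Pa.

0.866 MPa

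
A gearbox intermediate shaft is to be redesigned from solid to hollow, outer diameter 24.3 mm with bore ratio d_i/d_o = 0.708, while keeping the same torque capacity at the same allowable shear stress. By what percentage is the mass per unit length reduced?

39.5 %

Equal τ_max and T ⇒ the solid shaft needs d_s³ = d_o³(1−k⁴), so d_s = 24.3·(1−0.708⁴)^(1/3) = 22.07 mm.
Area ratio A_h/A_s = d_o²(1−k²)/d_s² = (1−k²)/(1−k⁴)^(2/3) = 0.6049.
Mass saving = 1 − 0.6049 = 39.5 %.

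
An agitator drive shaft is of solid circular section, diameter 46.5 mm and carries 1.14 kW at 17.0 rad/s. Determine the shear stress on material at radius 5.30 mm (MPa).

ω = 17.0 rad/s, so T = P/ω = 1.14×10³ / 17.00 = 67.06 N·m.
J = πd⁴/32 = π(0.0465)⁴/32 = 4.590×10^-7 m⁴.
Shear stress varies linearly with radius: τ = T·r/J = 67.06 × 0.00530 / 4.590×10^-7 = 7.743×10^5 Pa.

0.774 MPa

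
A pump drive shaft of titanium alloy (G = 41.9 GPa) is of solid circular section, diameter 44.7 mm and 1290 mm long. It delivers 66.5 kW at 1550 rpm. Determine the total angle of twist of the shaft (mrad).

ω = 2π·1550/60 = 162.3 rad/s, so T = P/ω = 66.5×10³ / 162.3 = 409.7 N·m.
J = πd⁴/32 = π(0.0447)⁴/32 = 3.919×10^-7 m⁴.
θ = T·L/(G·J) = 409.7 × 1.29 / (41.9×10⁹ × 3.919×10^-7) = 0.03218 rad.

32.2 mrad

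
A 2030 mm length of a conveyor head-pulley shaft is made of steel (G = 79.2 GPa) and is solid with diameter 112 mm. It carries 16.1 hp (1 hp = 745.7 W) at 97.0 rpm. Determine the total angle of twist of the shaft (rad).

ω = 2π·97.0/60 = 10.16 rad/s, so T = P/ω = 16.1×745.7 / 10.16 = 1182 N·m.
J = πd⁴/32 = π(0.112)⁴/32 = 1.545×10^-5 m⁴.
θ = T·L/(G·J) = 1182 × 2.03 / (79.2×10⁹ × 1.545×10^-5) = 1.961×10^-3 rad.

0.00196 rad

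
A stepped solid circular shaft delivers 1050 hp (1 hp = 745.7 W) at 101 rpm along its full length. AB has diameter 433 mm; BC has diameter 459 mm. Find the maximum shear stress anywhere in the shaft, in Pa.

ω = 2π·101/60 = 10.58 rad/s, so T = P/ω = 1050×745.7 / 10.58 = 74030 N·m.
Under the same torque, τ_max = 16T/(πd³) is largest where d is smallest — segment AB (d = 433 mm).
τ_max = 16·74030/(π·(0.433)³) = 4.644×10^6 Pa.

4.64e6 Pa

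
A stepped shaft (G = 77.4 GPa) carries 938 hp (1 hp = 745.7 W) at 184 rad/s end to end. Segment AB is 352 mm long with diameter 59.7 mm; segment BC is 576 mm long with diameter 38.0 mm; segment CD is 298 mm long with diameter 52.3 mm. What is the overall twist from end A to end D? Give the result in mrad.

172 mrad

ω = 184 rad/s, so T = P/ω = 938×745.7 / 184.0 = 3801 N·m.
J_AB = π(0.0597)⁴/32 = 1.25×10^-6 m⁴; J_BC = π(0.0380)⁴/32 = 2.05×10^-7 m⁴; J_CD = π(0.0523)⁴/32 = 7.35×10^-7 m⁴.
θ = (T/G)·Σ L_i/J_i = (3801/77.4×10⁹)·(0.352/1.25×10^-6 + 0.576/2.05×10^-7 + 0.298/7.35×10^-7) = 0.1720 rad.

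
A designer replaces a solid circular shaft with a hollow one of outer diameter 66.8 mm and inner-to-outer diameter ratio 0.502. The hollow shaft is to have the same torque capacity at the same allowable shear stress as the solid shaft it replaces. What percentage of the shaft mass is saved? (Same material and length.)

21.9 %

Equal τ_max and T ⇒ the solid shaft needs d_s³ = d_o³(1−k⁴), so d_s = 66.8·(1−0.502⁴)^(1/3) = 65.35 mm.
Area ratio A_h/A_s = d_o²(1−k²)/d_s² = (1−k²)/(1−k⁴)^(2/3) = 0.7814.
Mass saving = 1 − 0.7814 = 21.9 %.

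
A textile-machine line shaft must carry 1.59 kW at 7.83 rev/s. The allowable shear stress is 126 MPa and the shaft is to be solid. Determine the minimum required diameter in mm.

10.9 mm

ω = 2π·7.83 = 49.20 rad/s, so T = P/ω = 1.59×10³ / 49.20 = 32.32 N·m.
For a solid shaft τ_max = 16T/(πd³), so d = (16T/(π τ_allow))^(1/3) = (16·32.32/(π·1.26×10^8))^(1/3) = 0.01093 m.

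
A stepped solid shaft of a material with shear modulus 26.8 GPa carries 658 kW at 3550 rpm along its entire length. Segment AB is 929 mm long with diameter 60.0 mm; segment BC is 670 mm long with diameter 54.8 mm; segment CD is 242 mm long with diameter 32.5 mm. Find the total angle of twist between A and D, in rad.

ω = 2π·3550/60 = 371.8 rad/s, so T = P/ω = 658×10³ / 371.8 = 1770 N·m.
J_AB = π(0.0600)⁴/32 = 1.27×10^-6 m⁴; J_BC = π(0.0548)⁴/32 = 8.85×10^-7 m⁴; J_CD = π(0.0325)⁴/32 = 1.10×10^-7 m⁴.
θ = (T/G)·Σ L_i/J_i = (1770/26.8×10⁹)·(0.929/1.27×10^-6 + 0.670/8.85×10^-7 + 0.242/1.10×10^-7) = 0.2441 rad.

0.244 rad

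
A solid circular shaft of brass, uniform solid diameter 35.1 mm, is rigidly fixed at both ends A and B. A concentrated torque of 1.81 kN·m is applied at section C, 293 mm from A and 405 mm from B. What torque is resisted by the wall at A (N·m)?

1050 N·m

With uniform GJ and both ends fixed, compatibility θ_AC = θ_CB gives T_A·a = T_B·b, together with T_A + T_B = T₀.
T_A = T₀·b/(a+b) = 1810·405/698.0 = 1050 N·m; T_B = 759.8 N·m.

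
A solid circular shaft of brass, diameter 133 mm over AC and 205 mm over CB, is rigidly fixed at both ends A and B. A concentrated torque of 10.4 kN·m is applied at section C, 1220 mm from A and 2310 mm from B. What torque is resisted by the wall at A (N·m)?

Compatibility: T_A·a/J_AC = T_B·b/J_CB with T_A + T_B = T₀.
J_AC = 3.07×10^-5 m⁴, J_CB = 1.73×10^-4 m⁴, so T_A = T₀·(J_AC/a)/((J_AC/a)+(J_CB/b)) = 2612 N·m, T_B = 7788 N·m.

2610 N·m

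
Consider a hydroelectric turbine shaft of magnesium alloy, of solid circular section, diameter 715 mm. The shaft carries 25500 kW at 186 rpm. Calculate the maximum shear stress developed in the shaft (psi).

ω = 2π·186/60 = 19.48 rad/s, so T = P/ω = 25500×10³ / 19.48 = 1.309e6 N·m.
J = πd⁴/32 = π(0.715)⁴/32 = 0.02566 m⁴.
τ_max = T·r/J = 1.309e6 × 0.357 / 0.02566 = 1.824×10^7 Pa.

2650 psi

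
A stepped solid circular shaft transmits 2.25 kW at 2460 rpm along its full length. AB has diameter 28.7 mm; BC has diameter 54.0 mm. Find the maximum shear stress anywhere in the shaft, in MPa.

1.88 MPa

ω = 2π·2460/60 = 257.6 rad/s, so T = P/ω = 2.25×10³ / 257.6 = 8.734 N·m.
Under the same torque, τ_max = 16T/(πd³) is largest where d is smallest — segment AB (d = 28.7 mm).
τ_max = 16·8.734/(π·(0.0287)³) = 1.882×10^6 Pa.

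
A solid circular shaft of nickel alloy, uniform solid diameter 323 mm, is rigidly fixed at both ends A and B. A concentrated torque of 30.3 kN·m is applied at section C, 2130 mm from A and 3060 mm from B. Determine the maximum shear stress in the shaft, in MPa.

With uniform GJ and both ends fixed, compatibility θ_AC = θ_CB gives T_A·a = T_B·b, together with T_A + T_B = T₀.
T_A = T₀·b/(a+b) = 30300·3060/5190 = 17860 N·m; T_B = 12440 N·m.
τ in each portion: τ_AC = 2.70×10^6 Pa, τ_CB = 1.88×10^6 Pa; maximum is in AC.
τ_max = T_AC·r/J = 17860·0.162/1.07×10^-3 = 2.700×10^6 Pa.

2.70 MPa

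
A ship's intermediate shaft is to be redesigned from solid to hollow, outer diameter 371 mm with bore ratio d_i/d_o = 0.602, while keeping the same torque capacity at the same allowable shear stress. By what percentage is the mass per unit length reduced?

Equal τ_max and T ⇒ the solid shaft needs d_s³ = d_o³(1−k⁴), so d_s = 371·(1−0.602⁴)^(1/3) = 354.0 mm.
Area ratio A_h/A_s = d_o²(1−k²)/d_s² = (1−k²)/(1−k⁴)^(2/3) = 0.7003.
Mass saving = 1 − 0.7003 = 30.0 %.

30.0 %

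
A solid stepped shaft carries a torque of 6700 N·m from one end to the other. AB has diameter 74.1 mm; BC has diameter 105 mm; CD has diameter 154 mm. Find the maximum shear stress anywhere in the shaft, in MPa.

Under the same torque, τ_max = 16T/(πd³) is largest where d is smallest — segment AB (d = 74.1 mm).
τ_max = 16·6700/(π·(0.0741)³) = 8.387×10^7 Pa.

83.9 MPa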